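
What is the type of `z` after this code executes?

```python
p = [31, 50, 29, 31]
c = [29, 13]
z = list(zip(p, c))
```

list(zip(...)) returns a list of tuples

list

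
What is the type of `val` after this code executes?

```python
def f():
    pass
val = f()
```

A function with no return statement returns None

NoneType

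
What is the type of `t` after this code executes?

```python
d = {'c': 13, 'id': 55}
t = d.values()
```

.values() returns a dict_values view object

dict_values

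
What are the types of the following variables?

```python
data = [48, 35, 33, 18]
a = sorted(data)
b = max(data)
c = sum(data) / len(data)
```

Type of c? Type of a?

int / int returns float; sorted() returns list

float, list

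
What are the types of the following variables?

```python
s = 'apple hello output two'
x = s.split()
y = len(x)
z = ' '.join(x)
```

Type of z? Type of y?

str.join() returns str; len() returns int

str, int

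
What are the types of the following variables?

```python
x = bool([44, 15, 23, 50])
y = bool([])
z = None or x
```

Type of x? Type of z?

bool() returns bool; None or <bool> returns the bool

bool, bool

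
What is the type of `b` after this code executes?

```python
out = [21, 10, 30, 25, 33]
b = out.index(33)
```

list.index() returns int

int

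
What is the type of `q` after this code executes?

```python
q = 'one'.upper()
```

str.upper() returns str

str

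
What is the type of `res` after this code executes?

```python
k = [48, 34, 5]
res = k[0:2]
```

Slicing a list always returns a list

list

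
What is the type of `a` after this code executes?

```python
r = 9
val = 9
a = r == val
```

Equality comparison returns bool

bool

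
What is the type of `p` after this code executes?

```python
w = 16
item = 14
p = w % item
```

int % int returns int (16 % 14 = 2)

int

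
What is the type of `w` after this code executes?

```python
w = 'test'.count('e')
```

str.count() returns int

int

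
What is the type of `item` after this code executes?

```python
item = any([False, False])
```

any() returns bool

bool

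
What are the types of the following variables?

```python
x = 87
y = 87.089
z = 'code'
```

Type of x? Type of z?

x is int; z is str

int, str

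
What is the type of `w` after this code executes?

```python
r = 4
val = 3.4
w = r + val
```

int + float returns float (4 + 3.4 = 7.4)

float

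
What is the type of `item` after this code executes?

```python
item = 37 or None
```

'or' returns first truthy value (37, int)

int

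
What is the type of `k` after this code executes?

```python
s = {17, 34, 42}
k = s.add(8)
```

set.add() returns None (mutates in place)

NoneType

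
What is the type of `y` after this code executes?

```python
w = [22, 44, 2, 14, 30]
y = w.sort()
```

list.sort() returns None (sorts in place)

NoneType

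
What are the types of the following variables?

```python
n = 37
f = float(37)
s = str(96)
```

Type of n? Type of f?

n is int; f is float

int, float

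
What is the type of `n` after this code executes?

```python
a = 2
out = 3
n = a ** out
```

int ** positive int returns int (2 ** 3 = 8)

int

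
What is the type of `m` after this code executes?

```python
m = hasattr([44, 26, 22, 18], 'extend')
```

hasattr() returns bool

bool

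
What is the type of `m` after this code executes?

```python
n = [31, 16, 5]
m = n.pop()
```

list.pop() returns the popped element (int here)

int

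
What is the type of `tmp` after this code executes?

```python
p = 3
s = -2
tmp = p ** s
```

int ** negative int returns float

float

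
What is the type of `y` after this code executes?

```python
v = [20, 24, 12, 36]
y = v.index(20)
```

list.index() returns int

int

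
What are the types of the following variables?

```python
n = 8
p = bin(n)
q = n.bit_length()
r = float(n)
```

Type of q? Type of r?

int.bit_length() returns int; float() returns float

int, float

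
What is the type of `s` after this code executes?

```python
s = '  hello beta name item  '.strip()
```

str.strip() returns str

str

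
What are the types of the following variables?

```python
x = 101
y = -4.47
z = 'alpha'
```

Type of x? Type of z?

x is int; z is str

int, str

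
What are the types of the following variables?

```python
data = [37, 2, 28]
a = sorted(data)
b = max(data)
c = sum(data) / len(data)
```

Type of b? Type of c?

max of ints returns int; int / int returns float

int, float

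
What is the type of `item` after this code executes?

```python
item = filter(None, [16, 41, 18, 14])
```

filter() returns a filter iterator object

filter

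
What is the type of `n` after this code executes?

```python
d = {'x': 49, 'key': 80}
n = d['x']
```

Accessing dict[str, int] with key 'x' returns int value 49

int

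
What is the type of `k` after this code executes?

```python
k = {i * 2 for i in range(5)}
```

A set comprehension {expr for x in iterable} produces a set

set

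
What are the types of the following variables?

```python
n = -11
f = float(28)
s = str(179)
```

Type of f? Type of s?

f is float; s is str

float, str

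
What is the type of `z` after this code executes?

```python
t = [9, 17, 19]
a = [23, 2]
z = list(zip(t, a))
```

list(zip(...)) returns a list of tuples

list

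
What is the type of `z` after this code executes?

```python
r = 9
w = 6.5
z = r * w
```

int * float returns float (9 * 6.5 = 58.5)

float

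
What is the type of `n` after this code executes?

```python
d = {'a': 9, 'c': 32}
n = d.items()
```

dict.items() returns a dict_items view

dict_items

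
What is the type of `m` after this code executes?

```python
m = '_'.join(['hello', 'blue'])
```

str.join() returns str

str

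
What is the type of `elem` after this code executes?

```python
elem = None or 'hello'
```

'or' with None returns the other value ('hello', str)

str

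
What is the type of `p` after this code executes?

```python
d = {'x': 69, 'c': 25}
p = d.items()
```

dict.items() returns a dict_items view

dict_items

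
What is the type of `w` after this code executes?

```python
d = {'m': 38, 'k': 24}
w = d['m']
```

Accessing dict[str, int] with key 'm' returns int value 38

int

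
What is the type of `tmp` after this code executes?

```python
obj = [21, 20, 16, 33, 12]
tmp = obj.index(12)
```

list.index() returns int

int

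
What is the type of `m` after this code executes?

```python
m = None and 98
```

'and' returns first falsy value (None)

NoneType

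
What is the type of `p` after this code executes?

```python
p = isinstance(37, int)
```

isinstance() returns bool

bool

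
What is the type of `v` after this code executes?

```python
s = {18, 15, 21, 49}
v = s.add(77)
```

set.add() returns None (mutates in place)

NoneType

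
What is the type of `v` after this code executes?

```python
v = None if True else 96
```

Ternary: condition is True, if branch (None) taken → NoneType

NoneType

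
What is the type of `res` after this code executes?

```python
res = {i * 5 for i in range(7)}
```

A set comprehension {expr for x in iterable} produces a set

set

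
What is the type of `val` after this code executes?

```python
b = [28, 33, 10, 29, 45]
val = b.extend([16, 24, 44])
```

list.extend() returns None

NoneType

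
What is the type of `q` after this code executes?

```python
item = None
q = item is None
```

'is' comparison returns bool

bool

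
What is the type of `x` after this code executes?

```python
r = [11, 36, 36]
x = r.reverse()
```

list.reverse() returns None

NoneType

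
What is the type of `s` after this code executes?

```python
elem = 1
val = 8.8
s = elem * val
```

int * float returns float (1 * 8.8 = 8.8)

float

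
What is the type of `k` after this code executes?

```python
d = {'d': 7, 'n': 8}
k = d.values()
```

.values() returns a dict_values view object

dict_values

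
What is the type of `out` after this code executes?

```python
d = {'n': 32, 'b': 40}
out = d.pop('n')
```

dict.pop() returns the value (int)

int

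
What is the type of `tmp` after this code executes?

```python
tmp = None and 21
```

'and' returns first falsy value (None)

NoneType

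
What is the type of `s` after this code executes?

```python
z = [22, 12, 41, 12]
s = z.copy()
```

list.copy() returns list

list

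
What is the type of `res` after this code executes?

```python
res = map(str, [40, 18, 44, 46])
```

map() returns a map iterator object

map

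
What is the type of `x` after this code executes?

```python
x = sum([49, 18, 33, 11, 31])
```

sum() of ints returns int

int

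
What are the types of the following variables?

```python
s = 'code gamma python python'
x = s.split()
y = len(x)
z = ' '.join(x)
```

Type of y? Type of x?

len() returns int; str.split() returns list

int, list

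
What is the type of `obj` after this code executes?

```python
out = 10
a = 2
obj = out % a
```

int % int returns int (10 % 2 = 0)

int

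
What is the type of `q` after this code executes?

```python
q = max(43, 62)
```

max() of ints returns int

int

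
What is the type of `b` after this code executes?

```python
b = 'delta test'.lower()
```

str.lower() returns str

str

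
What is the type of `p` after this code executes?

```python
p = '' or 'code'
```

'or' returns first truthy value ('code', which is str)

str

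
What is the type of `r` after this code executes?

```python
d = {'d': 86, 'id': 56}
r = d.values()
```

.values() returns a dict_values view object

dict_values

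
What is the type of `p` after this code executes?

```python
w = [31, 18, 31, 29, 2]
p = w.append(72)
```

list.append() returns None (mutates in place)

NoneType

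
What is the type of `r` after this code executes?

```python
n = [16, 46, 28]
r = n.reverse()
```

list.reverse() returns None

NoneType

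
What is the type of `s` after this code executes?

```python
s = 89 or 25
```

'or' returns the first truthy value (89, which is int)

int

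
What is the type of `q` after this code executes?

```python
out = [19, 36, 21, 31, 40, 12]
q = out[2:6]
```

Slicing a list always returns a list

list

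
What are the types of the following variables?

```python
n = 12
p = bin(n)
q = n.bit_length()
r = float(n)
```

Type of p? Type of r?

bin() returns str; float() returns float

str, float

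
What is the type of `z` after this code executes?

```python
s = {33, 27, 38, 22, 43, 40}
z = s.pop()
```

Popping from a set of ints returns int

int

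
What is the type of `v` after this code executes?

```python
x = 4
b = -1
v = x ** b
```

int ** negative int returns float

float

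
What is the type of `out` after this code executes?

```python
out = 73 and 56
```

'and' returns the last value when all truthy (56, which is int)

int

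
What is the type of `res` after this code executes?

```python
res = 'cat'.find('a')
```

str.find() returns int (index, or -1)

int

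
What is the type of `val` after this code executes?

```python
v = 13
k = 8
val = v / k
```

int / int always returns float in Python 3 (13 / 8 = 1.625)

float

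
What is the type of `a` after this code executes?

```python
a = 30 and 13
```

'and' returns the last value when all truthy (13, which is int)

int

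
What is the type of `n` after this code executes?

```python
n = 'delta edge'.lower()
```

str.lower() returns str

str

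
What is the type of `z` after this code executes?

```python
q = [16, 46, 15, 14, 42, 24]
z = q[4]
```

Indexing a list of ints returns int (q[4] = 42)

int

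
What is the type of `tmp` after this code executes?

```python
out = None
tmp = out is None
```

'is' comparison returns bool

bool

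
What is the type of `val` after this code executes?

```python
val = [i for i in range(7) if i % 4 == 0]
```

A list comprehension [...] produces a list

list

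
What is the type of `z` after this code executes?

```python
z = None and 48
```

'and' returns first falsy value (None)

NoneType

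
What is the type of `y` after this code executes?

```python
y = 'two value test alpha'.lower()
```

str.lower() returns str

str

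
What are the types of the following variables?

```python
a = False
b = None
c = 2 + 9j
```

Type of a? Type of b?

a is bool; b is NoneType

bool, NoneType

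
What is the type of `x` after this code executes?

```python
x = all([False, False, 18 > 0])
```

all() returns bool

bool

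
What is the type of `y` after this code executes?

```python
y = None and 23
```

'and' returns first falsy value (None)

NoneType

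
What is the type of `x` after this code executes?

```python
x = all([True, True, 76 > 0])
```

all() returns bool

bool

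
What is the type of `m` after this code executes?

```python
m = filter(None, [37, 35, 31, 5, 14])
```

filter() returns a filter iterator object

filter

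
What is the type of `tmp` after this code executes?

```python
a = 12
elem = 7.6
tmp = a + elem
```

int + float returns float (12 + 7.6 = 19.6)

float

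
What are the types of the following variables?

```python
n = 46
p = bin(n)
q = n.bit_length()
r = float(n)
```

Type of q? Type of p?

int.bit_length() returns int; bin() returns str

int, str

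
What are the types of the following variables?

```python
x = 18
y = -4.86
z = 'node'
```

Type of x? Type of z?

x is int; z is str

int, str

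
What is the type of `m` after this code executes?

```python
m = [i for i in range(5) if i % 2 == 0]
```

A list comprehension [...] produces a list

list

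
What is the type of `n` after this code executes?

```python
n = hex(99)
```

hex() returns str representation

str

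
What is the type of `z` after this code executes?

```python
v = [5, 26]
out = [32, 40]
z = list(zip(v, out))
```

list(zip(...)) returns a list of tuples

list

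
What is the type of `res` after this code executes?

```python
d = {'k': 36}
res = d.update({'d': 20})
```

dict.update() returns None

NoneType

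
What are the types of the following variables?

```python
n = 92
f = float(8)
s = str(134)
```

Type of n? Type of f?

n is int; f is float

int, float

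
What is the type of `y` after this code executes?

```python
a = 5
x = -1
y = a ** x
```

int ** negative int returns float

float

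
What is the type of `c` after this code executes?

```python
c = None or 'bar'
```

'or' with None returns the other value ('bar', str)

str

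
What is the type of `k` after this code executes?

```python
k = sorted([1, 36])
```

sorted() always returns list

list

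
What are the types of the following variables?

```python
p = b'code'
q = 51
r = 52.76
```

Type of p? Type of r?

p is bytes; r is float

bytes, float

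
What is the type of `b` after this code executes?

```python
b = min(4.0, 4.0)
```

min() of floats returns float

float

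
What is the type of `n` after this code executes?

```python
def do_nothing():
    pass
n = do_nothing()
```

A function with no return statement returns None

NoneType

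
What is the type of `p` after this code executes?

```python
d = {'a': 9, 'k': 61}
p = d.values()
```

.values() returns a dict_values view object

dict_values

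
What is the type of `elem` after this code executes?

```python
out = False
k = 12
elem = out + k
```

bool + int returns int (False is 0, so 0 + 12 = 12)

int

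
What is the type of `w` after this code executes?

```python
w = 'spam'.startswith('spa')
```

str.startswith() returns bool

bool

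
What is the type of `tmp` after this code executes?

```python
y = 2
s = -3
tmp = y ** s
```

int ** negative int returns float

float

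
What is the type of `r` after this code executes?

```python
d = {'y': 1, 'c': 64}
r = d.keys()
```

.keys() returns a dict_keys view object

dict_keys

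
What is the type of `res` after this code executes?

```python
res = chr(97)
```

chr() returns str (single character)

str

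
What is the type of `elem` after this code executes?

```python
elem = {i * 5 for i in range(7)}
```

A set comprehension {expr for x in iterable} produces a set

set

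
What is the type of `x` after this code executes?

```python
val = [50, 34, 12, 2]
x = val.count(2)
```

list.count() returns int

int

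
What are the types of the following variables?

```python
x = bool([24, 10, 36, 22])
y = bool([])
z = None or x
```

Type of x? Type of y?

bool() returns bool; bool() returns bool

bool, bool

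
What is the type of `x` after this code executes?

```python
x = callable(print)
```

callable() returns bool

bool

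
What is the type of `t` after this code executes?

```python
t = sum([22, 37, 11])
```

sum() of ints returns int

int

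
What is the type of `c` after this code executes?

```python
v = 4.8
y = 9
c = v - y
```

float - int returns float (4.8 - 9 = -4.2)

float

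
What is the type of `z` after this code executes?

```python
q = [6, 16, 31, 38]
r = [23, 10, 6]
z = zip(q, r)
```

zip() returns a zip iterator object

zip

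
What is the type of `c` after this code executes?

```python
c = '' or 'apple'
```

'or' returns first truthy value ('apple', which is str)

str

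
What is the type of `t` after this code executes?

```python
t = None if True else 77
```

Ternary: condition is True, if branch (None) taken → NoneType

NoneType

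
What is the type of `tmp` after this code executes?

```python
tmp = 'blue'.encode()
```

str.encode() returns bytes

bytes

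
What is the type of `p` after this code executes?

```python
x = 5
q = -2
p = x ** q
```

int ** negative int returns float

float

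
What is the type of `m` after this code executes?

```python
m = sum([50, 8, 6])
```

sum() of ints returns int

int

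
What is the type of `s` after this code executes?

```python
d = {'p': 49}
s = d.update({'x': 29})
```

dict.update() returns None

NoneType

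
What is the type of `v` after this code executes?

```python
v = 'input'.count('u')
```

str.count() returns int

int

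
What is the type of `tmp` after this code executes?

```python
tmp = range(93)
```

range() returns a range object

range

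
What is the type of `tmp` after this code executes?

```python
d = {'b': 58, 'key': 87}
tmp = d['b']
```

Accessing dict[str, int] with key 'b' returns int value 58

int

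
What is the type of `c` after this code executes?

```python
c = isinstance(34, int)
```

isinstance() returns bool

bool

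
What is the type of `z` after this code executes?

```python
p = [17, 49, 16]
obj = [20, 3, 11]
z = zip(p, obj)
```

zip() returns a zip iterator object

zip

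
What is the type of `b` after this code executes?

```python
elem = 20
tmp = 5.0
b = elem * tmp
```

int * float returns float (20 * 5.0 = 100.0)

float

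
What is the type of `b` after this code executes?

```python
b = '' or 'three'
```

'or' returns first truthy value ('three', which is str)

str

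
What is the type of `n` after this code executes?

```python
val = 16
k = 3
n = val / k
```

int / int always returns float in Python 3 (16 / 3 = 5.33333)

float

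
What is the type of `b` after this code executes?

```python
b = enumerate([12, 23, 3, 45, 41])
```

enumerate() returns an enumerate iterator object

enumerate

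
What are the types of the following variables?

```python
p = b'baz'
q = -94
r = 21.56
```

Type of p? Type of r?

p is bytes; r is float

bytes, float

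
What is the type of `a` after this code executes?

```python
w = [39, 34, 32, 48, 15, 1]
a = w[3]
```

Indexing a list of ints returns int (w[3] = 48)

int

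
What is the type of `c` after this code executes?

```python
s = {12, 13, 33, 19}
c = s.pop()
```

Popping from a set of ints returns int

int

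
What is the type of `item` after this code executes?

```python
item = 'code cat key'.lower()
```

str.lower() returns str

str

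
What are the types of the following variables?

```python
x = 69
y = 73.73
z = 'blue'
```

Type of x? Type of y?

x is int; y is float

int, float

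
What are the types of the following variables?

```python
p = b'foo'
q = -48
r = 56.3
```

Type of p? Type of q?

p is bytes; q is int

bytes, int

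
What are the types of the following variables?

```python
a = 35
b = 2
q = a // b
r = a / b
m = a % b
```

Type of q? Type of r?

int // int returns int; int / int returns float

int, float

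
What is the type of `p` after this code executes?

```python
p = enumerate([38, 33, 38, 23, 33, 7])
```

enumerate() returns an enumerate iterator object

enumerate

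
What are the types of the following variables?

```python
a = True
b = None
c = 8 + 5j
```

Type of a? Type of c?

a is bool; c is complex

bool, complex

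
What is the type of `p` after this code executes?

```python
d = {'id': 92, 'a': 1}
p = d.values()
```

.values() returns a dict_values view object

dict_values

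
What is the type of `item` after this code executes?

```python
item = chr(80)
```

chr() returns str (single character)

str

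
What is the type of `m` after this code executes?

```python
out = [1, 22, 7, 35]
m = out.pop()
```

list.pop() returns the popped element (int here)

int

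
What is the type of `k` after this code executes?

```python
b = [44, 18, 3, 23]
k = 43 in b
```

'in' operator returns bool

bool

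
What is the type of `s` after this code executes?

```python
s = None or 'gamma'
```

'or' with None returns the other value ('gamma', str)

str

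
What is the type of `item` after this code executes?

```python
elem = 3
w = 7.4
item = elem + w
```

int + float returns float (3 + 7.4 = 10.4)

float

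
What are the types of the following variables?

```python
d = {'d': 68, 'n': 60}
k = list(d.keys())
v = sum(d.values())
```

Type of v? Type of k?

sum of int values returns int; list(...) returns list

int, list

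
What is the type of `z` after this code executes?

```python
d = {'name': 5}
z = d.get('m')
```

dict.get() returns None when key 'm' is not found and no default given

NoneType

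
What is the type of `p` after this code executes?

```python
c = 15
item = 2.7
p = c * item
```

int * float returns float (15 * 2.7 = 40.5)

float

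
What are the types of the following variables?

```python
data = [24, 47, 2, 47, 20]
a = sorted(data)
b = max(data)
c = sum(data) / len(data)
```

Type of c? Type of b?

int / int returns float; max of ints returns int

float, int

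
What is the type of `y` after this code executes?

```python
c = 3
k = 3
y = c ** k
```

int ** positive int returns int (3 ** 3 = 27)

int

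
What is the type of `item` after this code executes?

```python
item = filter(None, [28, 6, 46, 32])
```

filter() returns a filter iterator object

filter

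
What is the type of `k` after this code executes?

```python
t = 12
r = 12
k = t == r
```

Equality comparison returns bool

bool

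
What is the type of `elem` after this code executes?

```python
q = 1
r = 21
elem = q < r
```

Comparison operators return bool

bool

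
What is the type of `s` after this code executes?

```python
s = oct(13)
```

oct() returns str representation

str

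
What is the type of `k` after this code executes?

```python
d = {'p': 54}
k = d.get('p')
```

dict.get() returns the value (int) when key is found

int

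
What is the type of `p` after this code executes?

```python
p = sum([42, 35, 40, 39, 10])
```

sum() of ints returns int

int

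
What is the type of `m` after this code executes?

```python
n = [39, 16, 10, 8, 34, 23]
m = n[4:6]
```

Slicing a list always returns a list

list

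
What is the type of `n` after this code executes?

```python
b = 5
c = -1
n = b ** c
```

int ** negative int returns float

float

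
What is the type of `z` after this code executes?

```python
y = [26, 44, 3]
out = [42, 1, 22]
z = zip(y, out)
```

zip() returns a zip iterator object

zip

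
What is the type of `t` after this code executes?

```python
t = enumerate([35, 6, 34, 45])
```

enumerate() returns an enumerate iterator object

enumerate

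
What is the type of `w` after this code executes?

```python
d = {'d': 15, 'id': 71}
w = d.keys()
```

.keys() returns a dict_keys view object

dict_keys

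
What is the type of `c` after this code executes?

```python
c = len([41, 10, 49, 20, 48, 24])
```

len() always returns int

int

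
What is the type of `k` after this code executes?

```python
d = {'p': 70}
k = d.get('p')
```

dict.get() returns the value (int) when key is found

int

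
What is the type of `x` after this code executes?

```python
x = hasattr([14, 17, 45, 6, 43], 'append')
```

hasattr() returns bool

bool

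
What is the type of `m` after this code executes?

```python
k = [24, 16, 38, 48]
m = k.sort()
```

list.sort() returns None (sorts in place)

NoneType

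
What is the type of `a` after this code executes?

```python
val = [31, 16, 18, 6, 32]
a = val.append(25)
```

list.append() returns None (mutates in place)

NoneType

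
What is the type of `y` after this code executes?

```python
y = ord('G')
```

ord() returns int (Unicode code point)

int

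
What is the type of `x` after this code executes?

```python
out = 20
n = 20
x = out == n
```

Equality comparison returns bool

bool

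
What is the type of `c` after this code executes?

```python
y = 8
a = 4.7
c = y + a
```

int + float returns float (8 + 4.7 = 12.7)

float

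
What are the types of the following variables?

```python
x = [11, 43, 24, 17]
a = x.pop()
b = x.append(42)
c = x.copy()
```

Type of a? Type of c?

list.pop() returns the element (int); list.copy() returns list

int, list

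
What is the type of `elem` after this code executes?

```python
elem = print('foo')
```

print() returns None

NoneType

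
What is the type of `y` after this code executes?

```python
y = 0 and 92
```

'and' returns the first falsy value (0, which is int)

int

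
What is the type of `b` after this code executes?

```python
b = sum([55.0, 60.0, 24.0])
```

sum() of floats returns float

float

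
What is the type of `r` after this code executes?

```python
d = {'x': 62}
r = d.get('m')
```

dict.get() returns None when key 'm' is not found and no default given

NoneType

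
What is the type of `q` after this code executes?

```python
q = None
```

None has type NoneType

NoneType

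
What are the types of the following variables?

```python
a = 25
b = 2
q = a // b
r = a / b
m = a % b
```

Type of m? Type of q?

int % int returns int; int // int returns int

int, int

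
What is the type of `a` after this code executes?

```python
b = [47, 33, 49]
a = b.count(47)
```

list.count() returns int

int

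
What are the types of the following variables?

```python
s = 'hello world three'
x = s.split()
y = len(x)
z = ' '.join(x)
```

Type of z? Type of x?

str.join() returns str; str.split() returns list

str, list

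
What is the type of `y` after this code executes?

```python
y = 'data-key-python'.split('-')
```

str.split() returns list

list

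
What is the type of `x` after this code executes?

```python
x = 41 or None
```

'or' returns first truthy value (41, int)

int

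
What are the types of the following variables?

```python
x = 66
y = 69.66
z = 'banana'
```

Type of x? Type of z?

x is int; z is str

int, str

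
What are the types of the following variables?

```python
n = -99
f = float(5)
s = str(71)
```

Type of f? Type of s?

f is float; s is str

float, str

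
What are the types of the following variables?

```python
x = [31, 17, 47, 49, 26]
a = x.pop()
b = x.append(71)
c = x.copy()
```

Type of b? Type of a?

list.append() returns None; list.pop() returns the element (int)

NoneType, int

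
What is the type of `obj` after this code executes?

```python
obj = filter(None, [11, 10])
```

filter() returns a filter iterator object

filter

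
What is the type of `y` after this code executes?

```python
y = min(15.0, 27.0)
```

min() of floats returns float

float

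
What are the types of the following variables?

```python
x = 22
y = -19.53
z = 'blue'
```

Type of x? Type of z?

x is int; z is str

int, str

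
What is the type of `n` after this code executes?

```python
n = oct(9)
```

oct() returns str representation

str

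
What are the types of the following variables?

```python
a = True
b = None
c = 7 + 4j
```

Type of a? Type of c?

a is bool; c is complex

bool, complex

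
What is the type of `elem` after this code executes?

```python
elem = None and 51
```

'and' returns first falsy value (None)

NoneType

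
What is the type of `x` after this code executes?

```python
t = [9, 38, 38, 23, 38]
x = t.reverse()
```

list.reverse() returns None

NoneType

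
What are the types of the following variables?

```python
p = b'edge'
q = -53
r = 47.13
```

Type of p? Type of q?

p is bytes; q is int

bytes, int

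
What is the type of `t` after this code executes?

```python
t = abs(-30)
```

abs() of int returns int

int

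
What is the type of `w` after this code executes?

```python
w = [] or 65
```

'or' returns first truthy value (65, which is int)

int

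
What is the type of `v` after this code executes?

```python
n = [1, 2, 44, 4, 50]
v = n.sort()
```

list.sort() returns None (sorts in place)

NoneType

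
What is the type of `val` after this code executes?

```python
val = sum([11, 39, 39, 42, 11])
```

sum() of ints returns int

int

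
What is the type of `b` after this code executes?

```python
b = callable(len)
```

callable() returns bool

bool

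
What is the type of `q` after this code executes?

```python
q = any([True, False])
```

any() returns bool

bool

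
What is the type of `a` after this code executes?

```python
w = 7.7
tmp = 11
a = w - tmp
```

float - int returns float (7.7 - 11 = -3.3)

float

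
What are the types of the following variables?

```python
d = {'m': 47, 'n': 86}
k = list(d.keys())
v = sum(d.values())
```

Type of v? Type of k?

sum of int values returns int; list(...) returns list

int, list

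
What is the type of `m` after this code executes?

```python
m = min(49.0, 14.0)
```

min() of floats returns float

float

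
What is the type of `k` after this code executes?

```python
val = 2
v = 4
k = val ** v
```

int ** positive int returns int (2 ** 4 = 16)

int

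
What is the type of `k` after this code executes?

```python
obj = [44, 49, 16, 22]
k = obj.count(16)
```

list.count() returns int

int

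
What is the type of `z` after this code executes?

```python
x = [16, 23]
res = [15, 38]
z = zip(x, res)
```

zip() returns a zip iterator object

zip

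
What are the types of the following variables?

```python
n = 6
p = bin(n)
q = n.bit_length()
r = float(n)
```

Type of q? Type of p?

int.bit_length() returns int; bin() returns str

int, str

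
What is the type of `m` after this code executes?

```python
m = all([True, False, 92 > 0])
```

all() returns bool

bool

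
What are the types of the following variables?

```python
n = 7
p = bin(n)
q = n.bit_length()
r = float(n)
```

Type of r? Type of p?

float() returns float; bin() returns str

float, str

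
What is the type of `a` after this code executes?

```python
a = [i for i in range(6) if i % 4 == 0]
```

A list comprehension [...] produces a list

list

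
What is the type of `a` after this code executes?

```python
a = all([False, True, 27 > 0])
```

all() returns bool

bool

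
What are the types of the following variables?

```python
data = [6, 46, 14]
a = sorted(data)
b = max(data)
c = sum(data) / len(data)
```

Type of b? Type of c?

max of ints returns int; int / int returns float

int, float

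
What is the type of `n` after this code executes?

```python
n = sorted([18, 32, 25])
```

sorted() always returns list

list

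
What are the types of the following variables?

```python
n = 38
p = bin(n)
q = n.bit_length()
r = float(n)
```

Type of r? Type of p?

float() returns float; bin() returns str

float, str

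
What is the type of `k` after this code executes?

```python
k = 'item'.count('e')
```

str.count() returns int

int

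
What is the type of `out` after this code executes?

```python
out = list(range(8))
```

list(range(...)) returns list

list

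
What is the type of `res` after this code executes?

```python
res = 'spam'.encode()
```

str.encode() returns bytes

bytes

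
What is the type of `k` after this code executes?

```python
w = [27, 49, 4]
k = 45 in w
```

'in' operator returns bool

bool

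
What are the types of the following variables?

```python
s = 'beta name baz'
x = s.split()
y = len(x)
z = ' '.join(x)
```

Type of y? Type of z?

len() returns int; str.join() returns str

int, str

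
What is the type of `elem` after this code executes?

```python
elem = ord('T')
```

ord() returns int (Unicode code point)

int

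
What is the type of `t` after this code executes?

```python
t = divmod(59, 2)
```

divmod() returns a tuple (quotient, remainder)

tuple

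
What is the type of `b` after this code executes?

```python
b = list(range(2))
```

list(range(...)) returns list

list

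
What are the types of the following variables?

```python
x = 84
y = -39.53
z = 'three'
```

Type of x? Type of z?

x is int; z is str

int, str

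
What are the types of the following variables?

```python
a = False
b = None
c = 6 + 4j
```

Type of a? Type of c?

a is bool; c is complex

bool, complex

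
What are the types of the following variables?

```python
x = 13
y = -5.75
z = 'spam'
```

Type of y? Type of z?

y is float; z is str

float, str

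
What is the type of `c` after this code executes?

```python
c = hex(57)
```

hex() returns str representation

str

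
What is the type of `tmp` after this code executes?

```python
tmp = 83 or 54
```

'or' returns the first truthy value (83, which is int)

int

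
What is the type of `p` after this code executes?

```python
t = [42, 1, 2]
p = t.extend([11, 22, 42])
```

list.extend() returns None

NoneType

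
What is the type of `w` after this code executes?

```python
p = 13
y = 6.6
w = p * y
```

int * float returns float (13 * 6.6 = 85.8)

float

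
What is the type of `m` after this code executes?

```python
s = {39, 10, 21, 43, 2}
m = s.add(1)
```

set.add() returns None (mutates in place)

NoneType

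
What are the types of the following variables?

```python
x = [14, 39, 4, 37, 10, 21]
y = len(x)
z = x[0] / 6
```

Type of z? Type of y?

int / int returns float; len() returns int

float, int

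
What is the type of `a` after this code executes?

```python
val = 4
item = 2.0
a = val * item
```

int * float returns float (4 * 2.0 = 8.0)

float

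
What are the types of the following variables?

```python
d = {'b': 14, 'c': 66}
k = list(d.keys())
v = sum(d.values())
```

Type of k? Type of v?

list(...) returns list; sum of int values returns int

list, int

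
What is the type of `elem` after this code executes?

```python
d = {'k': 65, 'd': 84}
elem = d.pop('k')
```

dict.pop() returns the value (int)

int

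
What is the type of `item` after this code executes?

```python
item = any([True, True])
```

any() returns bool

bool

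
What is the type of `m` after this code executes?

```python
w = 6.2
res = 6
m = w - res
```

float - int returns float (6.2 - 6 = 0.2)

float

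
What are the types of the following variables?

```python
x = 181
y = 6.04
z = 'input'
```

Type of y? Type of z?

y is float; z is str

float, str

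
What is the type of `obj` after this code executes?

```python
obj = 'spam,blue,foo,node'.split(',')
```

str.split() returns list

list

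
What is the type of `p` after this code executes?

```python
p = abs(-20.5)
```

abs() of float returns float

float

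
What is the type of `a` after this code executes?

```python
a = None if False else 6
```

Ternary: condition is False, else branch (6) taken → int

int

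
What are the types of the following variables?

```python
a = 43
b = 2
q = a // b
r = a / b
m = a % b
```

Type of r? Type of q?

int / int returns float; int // int returns int

float, int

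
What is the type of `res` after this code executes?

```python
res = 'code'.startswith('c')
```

str.startswith() returns bool

bool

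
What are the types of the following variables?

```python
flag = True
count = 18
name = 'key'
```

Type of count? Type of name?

count is int; name is str

int, str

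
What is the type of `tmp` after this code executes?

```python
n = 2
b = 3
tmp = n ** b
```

int ** positive int returns int (2 ** 3 = 8)

int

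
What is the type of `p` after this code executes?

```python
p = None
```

None has type NoneType

NoneType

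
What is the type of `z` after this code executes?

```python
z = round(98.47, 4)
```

round() with ndigits arg returns float

float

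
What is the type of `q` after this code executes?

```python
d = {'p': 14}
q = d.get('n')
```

dict.get() returns None when key 'n' is not found and no default given

NoneType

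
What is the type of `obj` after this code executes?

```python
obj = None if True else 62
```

Ternary: condition is True, if branch (None) taken → NoneType

NoneType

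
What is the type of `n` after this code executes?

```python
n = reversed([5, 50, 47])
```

reversed() on a list returns a list_reverseiterator

list_reverseiterator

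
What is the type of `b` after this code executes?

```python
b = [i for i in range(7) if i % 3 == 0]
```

A list comprehension [...] produces a list

list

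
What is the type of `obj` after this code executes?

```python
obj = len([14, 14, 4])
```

len() always returns int

int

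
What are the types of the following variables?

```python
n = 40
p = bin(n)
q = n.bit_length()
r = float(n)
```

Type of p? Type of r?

bin() returns str; float() returns float

str, float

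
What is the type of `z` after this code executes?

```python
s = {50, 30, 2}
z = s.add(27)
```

set.add() returns None (mutates in place)

NoneType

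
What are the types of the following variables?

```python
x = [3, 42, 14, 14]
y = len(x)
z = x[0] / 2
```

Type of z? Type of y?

int / int returns float; len() returns int

float, int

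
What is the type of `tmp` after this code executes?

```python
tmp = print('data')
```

print() returns None

NoneType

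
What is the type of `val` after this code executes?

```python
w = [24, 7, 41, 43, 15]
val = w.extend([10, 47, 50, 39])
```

list.extend() returns None

NoneType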